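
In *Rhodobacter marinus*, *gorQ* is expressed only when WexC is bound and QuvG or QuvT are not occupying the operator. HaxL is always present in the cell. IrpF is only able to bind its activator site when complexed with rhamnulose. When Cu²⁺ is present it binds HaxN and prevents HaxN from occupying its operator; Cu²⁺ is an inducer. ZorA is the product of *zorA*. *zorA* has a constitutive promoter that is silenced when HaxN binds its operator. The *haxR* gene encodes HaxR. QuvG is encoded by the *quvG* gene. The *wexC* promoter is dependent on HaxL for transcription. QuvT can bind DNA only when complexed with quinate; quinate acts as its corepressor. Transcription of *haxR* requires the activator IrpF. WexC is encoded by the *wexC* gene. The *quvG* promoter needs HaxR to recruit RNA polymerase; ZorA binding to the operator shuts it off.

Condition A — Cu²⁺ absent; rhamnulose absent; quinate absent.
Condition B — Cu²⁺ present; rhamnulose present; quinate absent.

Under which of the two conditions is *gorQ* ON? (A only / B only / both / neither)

Condition A:
HaxL is produced constitutively and is active.
No repressor is bound and HaxL is active, so *wexC* is transcribed.
So WexC is produced and active.
Cu²⁺ is absent, so HaxN is active.
With repressor HaxN bound, *zorA* is not transcribed.
So ZorA is not produced.
Rhamnulose is absent, so IrpF is inactive.
Required activator IrpF is absent, so *haxR* is not transcribed.
So HaxR is not produced.
Required activator HaxR is absent, so *quvG* is not transcribed.
So QuvG is not produced.
Quinate is absent, so QuvT is inactive.
No repressor is bound and WexC is active, so *gorQ* is transcribed.
→ *gorQ* is ON in A.
Condition B:
HaxL is produced constitutively and is active.
No repressor is bound and HaxL is active, so *wexC* is transcribed.
So WexC is produced and active.
Cu²⁺ is present, so HaxN is inactive.
With no repressor bound, *zorA* is transcribed.
So ZorA is produced and active.
Rhamnulose is present, so IrpF is active.
No repressor is bound and IrpF is active, so *haxR* is transcribed.
So HaxR is produced and active.
With repressor ZorA bound, *quvG* is not transcribed.
So QuvG is not produced.
Quinate is absent, so QuvT is inactive.
No repressor is bound and WexC is active, so *gorQ* is transcribed.
→ *gorQ* is ON in B.

both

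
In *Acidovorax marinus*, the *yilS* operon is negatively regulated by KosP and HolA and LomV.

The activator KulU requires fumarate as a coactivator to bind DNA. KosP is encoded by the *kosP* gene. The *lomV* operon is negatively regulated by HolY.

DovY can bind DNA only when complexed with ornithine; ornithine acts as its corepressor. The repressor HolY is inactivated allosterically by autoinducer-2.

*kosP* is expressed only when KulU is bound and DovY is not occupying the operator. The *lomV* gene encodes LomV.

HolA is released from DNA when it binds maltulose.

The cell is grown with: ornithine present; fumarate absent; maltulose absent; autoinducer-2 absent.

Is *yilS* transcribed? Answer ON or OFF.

OFF

Ornithine is present, so DovY is active.
Fumarate is absent, so KulU is inactive.
With repressor DovY bound, *kosP* is not transcribed.
So KosP is not produced.
Maltulose is absent, so HolA is active.
Autoinducer-2 is absent, so HolY is active.
With repressor HolY bound, *lomV* is not transcribed.
So LomV is not produced.
With repressor HolA bound, *yilS* is not transcribed.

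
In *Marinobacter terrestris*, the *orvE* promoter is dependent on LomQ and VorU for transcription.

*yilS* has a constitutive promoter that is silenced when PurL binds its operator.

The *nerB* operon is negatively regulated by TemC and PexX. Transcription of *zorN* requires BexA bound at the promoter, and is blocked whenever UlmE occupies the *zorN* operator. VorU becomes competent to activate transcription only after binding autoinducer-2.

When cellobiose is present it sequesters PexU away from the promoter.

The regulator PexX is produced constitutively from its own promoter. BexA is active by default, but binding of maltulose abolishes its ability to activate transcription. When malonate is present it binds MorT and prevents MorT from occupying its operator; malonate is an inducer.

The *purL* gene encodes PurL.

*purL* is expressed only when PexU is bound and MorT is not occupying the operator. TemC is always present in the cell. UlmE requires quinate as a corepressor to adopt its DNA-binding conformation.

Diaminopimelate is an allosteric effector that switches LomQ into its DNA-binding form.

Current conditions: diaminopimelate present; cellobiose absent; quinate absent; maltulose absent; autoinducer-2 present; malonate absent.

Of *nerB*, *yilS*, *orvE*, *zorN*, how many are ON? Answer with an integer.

TemC is produced constitutively and is active.
PexX is produced constitutively and is active.
With repressor TemC bound, *nerB* is not transcribed.
→ *nerB* is OFF.
Malonate is absent, so MorT is active.
Cellobiose is absent, so PexU is active.
With repressor MorT bound, *purL* is not transcribed.
So PurL is not produced.
With no repressor bound, *yilS* is transcribed.
→ *yilS* is ON.
Diaminopimelate is present, so LomQ is active.
Autoinducer-2 is present, so VorU is active.
No repressor is bound and LomQ and VorU are active, so *orvE* is transcribed.
→ *orvE* is ON.
Quinate is absent, so UlmE is inactive.
Maltulose is absent, so BexA is active.
No repressor is bound and BexA is active, so *zorN* is transcribed.
→ *zorN* is ON.
3 of the 4 genes are transcribed.

3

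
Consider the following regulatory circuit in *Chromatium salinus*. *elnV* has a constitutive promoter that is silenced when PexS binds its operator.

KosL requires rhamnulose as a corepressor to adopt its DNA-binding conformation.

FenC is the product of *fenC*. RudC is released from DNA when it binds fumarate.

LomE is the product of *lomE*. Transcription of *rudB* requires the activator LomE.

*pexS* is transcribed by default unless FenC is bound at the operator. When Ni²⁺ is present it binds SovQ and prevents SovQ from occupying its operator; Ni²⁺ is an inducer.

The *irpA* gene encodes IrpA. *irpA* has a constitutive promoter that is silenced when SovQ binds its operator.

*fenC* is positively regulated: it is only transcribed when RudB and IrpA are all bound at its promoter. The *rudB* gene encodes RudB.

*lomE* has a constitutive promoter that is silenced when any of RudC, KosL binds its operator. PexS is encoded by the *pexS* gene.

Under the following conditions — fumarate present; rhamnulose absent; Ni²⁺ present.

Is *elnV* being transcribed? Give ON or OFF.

ON

Fumarate is present, so RudC is inactive.
Rhamnulose is absent, so KosL is inactive.
With no repressor bound, *lomE* is transcribed.
So LomE is produced and active.
No repressor is bound and LomE is active, so *rudB* is transcribed.
So RudB is produced and active.
Ni²⁺ is present, so SovQ is inactive.
With no repressor bound, *irpA* is transcribed.
So IrpA is produced and active.
No repressor is bound and RudB and IrpA are active, so *fenC* is transcribed.
So FenC is produced and active.
With repressor FenC bound, *pexS* is not transcribed.
So PexS is not produced.
With no repressor bound, *elnV* is transcribed.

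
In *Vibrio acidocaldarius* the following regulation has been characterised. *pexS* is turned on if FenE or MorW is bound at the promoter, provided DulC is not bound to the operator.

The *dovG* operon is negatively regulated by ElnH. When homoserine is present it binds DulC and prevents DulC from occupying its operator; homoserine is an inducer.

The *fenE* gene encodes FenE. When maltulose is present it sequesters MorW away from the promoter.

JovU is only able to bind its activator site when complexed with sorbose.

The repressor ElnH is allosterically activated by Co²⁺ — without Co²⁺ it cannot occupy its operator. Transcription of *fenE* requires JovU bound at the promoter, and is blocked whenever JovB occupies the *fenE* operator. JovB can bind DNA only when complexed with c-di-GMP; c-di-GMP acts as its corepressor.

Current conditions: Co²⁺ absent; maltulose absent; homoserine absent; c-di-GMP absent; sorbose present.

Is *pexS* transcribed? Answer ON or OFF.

OFF

Homoserine is absent, so DulC is active.
c-di-GMP is absent, so JovB is inactive.
Sorbose is present, so JovU is active.
No repressor is bound and JovU is active, so *fenE* is transcribed.
So FenE is produced and active.
Maltulose is absent, so MorW is active.
With repressor DulC bound, *pexS* is not transcribed.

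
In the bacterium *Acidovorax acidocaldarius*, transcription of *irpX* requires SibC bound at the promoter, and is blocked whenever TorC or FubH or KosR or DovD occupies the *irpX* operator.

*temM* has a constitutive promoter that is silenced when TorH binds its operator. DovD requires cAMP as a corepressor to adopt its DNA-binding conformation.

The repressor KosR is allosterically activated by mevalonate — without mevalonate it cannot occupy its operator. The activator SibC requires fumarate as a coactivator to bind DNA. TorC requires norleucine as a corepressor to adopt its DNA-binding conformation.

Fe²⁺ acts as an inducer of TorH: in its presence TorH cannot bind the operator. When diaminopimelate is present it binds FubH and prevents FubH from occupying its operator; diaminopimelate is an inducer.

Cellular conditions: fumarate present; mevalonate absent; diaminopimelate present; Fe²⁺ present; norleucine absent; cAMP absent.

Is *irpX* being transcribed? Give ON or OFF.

ON

Norleucine is absent, so TorC is inactive.
Diaminopimelate is present, so FubH is inactive.
Mevalonate is absent, so KosR is inactive.
Fumarate is present, so SibC is active.
cAMP is absent, so DovD is inactive.
No repressor is bound and SibC is active, so *irpX* is transcribed.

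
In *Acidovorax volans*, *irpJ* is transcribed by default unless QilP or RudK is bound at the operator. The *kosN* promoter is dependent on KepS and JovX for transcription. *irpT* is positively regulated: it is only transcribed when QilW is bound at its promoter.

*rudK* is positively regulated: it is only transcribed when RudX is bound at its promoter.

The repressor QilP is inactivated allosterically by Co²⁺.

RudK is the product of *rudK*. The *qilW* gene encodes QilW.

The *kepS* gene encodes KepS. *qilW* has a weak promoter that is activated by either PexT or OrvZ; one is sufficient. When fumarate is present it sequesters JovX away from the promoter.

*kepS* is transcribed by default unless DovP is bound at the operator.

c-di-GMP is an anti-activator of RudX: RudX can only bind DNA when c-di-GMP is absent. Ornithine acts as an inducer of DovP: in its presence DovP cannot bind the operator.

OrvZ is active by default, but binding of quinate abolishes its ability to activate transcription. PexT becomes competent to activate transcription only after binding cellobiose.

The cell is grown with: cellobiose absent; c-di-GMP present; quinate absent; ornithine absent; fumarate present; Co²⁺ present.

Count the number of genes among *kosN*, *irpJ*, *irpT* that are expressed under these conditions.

2

Ornithine is absent, so DovP is active.
With repressor DovP bound, *kepS* is not transcribed.
So KepS is not produced.
Fumarate is present, so JovX is inactive.
Required activator KepS is absent, so *kosN* is not transcribed.
→ *kosN* is OFF.
Co²⁺ is present, so QilP is inactive.
c-di-GMP is present, so RudX is inactive.
Required activator RudX is absent, so *rudK* is not transcribed.
So RudK is not produced.
With no repressor bound, *irpJ* is transcribed.
→ *irpJ* is ON.
Cellobiose is absent, so PexT is inactive.
Quinate is absent, so OrvZ is active.
Activator OrvZ is present, so *qilW* is transcribed.
So QilW is produced and active.
No repressor is bound and QilW is active, so *irpT* is transcribed.
→ *irpT* is ON.
2 of the 3 genes are transcribed.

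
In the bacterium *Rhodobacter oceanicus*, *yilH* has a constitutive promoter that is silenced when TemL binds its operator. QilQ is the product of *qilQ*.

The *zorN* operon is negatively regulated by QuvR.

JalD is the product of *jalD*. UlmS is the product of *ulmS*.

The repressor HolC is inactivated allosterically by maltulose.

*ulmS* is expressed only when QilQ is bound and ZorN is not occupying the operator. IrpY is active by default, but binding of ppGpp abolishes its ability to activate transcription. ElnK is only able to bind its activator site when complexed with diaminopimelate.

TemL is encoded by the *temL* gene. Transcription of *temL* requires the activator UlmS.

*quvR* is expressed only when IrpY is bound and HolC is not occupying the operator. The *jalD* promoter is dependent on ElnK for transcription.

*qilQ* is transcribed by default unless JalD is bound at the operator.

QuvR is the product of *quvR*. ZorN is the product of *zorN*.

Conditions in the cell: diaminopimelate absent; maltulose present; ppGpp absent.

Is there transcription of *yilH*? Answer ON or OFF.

Diaminopimelate is absent, so ElnK is inactive.
Required activator ElnK is absent, so *jalD* is not transcribed.
So JalD is not produced.
With no repressor bound, *qilQ* is transcribed.
So QilQ is produced and active.
ppGpp is absent, so IrpY is active.
Maltulose is present, so HolC is inactive.
No repressor is bound and IrpY is active, so *quvR* is transcribed.
So QuvR is produced and active.
With repressor QuvR bound, *zorN* is not transcribed.
So ZorN is not produced.
No repressor is bound and QilQ is active, so *ulmS* is transcribed.
So UlmS is produced and active.
No repressor is bound and UlmS is active, so *temL* is transcribed.
So TemL is produced and active.
With repressor TemL bound, *yilH* is not transcribed.

OFF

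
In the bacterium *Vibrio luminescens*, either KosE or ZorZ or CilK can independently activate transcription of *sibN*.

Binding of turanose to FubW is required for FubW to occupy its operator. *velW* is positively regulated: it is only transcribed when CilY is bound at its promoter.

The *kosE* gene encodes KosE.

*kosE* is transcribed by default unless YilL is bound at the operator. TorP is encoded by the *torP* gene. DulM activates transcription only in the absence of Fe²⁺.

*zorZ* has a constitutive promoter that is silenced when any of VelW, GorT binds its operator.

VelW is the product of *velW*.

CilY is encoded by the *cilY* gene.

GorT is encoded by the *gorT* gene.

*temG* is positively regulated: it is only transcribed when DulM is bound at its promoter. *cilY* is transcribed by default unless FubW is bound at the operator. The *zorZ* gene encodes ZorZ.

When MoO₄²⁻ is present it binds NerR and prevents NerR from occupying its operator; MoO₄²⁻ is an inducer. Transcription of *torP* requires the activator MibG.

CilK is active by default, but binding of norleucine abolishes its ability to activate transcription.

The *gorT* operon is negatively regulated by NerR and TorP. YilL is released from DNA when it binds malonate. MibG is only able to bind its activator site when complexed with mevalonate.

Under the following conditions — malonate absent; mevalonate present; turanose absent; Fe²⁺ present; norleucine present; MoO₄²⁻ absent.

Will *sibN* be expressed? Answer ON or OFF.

Malonate is absent, so YilL is active.
With repressor YilL bound, *kosE* is not transcribed.
So KosE is not produced.
Turanose is absent, so FubW is inactive.
With no repressor bound, *cilY* is transcribed.
So CilY is produced and active.
No repressor is bound and CilY is active, so *velW* is transcribed.
So VelW is produced and active.
MoO₄²⁻ is absent, so NerR is active.
Mevalonate is present, so MibG is active.
No repressor is bound and MibG is active, so *torP* is transcribed.
So TorP is produced and active.
With repressor NerR bound, *gorT* is not transcribed.
So GorT is not produced.
With repressor VelW bound, *zorZ* is not transcribed.
So ZorZ is not produced.
Norleucine is present, so CilK is inactive.
No activator is available at the *sibN* promoter, so *sibN* is not transcribed.

OFF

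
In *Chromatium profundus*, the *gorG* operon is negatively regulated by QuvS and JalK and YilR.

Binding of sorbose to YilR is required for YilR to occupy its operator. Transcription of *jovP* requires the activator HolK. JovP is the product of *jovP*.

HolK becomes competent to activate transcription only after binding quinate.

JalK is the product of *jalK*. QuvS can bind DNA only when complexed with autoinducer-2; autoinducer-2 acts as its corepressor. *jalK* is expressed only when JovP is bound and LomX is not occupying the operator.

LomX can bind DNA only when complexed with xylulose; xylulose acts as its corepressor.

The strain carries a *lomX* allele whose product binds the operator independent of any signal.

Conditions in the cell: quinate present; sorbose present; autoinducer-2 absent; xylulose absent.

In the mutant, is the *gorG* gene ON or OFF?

OFF

Autoinducer-2 is absent, so QuvS is inactive.
Quinate is present, so HolK is active.
No repressor is bound and HolK is active, so *jovP* is transcribed.
So JovP is produced and active.
LomX is constitutively active in this strain.
With repressor LomX bound, *jalK* is not transcribed.
So JalK is not produced.
Sorbose is present, so YilR is active.
With repressor YilR bound, *gorG* is not transcribed.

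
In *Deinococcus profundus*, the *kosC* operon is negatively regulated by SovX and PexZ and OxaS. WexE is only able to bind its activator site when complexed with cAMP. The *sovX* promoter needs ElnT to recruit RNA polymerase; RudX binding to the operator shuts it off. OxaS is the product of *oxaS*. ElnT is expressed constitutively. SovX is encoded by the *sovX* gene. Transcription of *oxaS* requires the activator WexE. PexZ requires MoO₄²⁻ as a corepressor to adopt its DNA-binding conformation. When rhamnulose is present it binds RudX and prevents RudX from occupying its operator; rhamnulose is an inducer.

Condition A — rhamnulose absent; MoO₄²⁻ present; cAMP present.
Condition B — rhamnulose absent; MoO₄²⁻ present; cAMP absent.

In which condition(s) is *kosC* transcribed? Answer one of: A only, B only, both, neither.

neither

Condition A:
Rhamnulose is absent, so RudX is active.
ElnT is produced constitutively and is active.
With repressor RudX bound, *sovX* is not transcribed.
So SovX is not produced.
MoO₄²⁻ is present, so PexZ is active.
cAMP is present, so WexE is active.
No repressor is bound and WexE is active, so *oxaS* is transcribed.
So OxaS is produced and active.
With repressor PexZ bound, *kosC* is not transcribed.
→ *kosC* is OFF in A.
Condition B:
Rhamnulose is absent, so RudX is active.
ElnT is produced constitutively and is active.
With repressor RudX bound, *sovX* is not transcribed.
So SovX is not produced.
MoO₄²⁻ is present, so PexZ is active.
cAMP is absent, so WexE is inactive.
Required activator WexE is absent, so *oxaS* is not transcribed.
So OxaS is not produced.
With repressor PexZ bound, *kosC* is not transcribed.
→ *kosC* is OFF in B.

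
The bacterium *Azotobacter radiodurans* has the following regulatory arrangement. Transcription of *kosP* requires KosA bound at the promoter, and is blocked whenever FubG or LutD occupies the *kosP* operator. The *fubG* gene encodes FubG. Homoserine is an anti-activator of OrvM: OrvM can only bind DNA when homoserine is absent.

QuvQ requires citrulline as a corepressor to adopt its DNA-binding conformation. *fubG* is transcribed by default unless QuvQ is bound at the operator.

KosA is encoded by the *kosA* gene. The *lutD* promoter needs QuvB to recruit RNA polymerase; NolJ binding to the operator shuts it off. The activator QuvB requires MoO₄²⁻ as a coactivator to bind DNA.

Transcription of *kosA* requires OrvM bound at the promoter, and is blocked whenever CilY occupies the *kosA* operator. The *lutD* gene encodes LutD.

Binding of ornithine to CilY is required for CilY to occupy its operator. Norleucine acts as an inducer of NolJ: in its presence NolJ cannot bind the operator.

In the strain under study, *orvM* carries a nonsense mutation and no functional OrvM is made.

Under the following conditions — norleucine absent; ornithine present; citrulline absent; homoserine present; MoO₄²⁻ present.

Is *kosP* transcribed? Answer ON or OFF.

OFF

OrvM is non-functional in this strain, so it has no effect.
Ornithine is present, so CilY is active.
With repressor CilY bound, *kosA* is not transcribed.
So KosA is not produced.
Citrulline is absent, so QuvQ is inactive.
With no repressor bound, *fubG* is transcribed.
So FubG is produced and active.
Norleucine is absent, so NolJ is active.
MoO₄²⁻ is present, so QuvB is active.
With repressor NolJ bound, *lutD* is not transcribed.
So LutD is not produced.
With repressor FubG bound, *kosP* is not transcribed.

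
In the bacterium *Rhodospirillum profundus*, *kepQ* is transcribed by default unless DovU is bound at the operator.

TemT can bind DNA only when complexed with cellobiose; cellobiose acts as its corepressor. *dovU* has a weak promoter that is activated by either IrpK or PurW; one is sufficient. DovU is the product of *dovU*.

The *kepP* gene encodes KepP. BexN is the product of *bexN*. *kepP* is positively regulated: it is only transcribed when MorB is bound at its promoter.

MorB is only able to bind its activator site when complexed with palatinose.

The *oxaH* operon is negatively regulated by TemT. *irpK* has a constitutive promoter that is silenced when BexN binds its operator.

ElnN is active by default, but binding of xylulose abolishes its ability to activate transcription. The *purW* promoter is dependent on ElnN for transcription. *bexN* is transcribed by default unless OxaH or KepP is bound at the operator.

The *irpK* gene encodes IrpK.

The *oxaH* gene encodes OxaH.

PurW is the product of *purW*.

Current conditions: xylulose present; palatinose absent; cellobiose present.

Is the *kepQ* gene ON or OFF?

ON

Cellobiose is present, so TemT is active.
With repressor TemT bound, *oxaH* is not transcribed.
So OxaH is not produced.
Palatinose is absent, so MorB is inactive.
Required activator MorB is absent, so *kepP* is not transcribed.
So KepP is not produced.
With no repressor bound, *bexN* is transcribed.
So BexN is produced and active.
With repressor BexN bound, *irpK* is not transcribed.
So IrpK is not produced.
Xylulose is present, so ElnN is inactive.
Required activator ElnN is absent, so *purW* is not transcribed.
So PurW is not produced.
No activator is available at the *dovU* promoter, so *dovU* is not transcribed.
So DovU is not produced.
With no repressor bound, *kepQ* is transcribed.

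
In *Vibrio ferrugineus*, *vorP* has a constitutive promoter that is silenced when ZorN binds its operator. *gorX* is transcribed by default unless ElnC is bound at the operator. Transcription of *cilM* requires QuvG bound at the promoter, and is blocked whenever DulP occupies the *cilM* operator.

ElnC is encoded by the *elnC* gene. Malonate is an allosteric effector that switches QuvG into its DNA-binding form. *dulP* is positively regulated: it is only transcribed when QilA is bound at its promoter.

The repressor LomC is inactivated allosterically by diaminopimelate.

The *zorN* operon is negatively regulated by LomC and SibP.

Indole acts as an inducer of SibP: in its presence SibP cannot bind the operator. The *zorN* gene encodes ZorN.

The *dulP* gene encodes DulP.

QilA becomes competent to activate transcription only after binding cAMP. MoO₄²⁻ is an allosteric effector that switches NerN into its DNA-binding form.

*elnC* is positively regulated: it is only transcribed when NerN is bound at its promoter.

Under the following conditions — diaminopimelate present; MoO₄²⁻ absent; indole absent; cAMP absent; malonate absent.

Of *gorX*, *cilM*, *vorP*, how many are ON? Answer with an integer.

2

MoO₄²⁻ is absent, so NerN is inactive.
Required activator NerN is absent, so *elnC* is not transcribed.
So ElnC is not produced.
With no repressor bound, *gorX* is transcribed.
→ *gorX* is ON.
cAMP is absent, so QilA is inactive.
Required activator QilA is absent, so *dulP* is not transcribed.
So DulP is not produced.
Malonate is absent, so QuvG is inactive.
Required activator QuvG is absent, so *cilM* is not transcribed.
→ *cilM* is OFF.
Diaminopimelate is present, so LomC is inactive.
Indole is absent, so SibP is active.
With repressor SibP bound, *zorN* is not transcribed.
So ZorN is not produced.
With no repressor bound, *vorP* is transcribed.
→ *vorP* is ON.
2 of the 3 genes are transcribed.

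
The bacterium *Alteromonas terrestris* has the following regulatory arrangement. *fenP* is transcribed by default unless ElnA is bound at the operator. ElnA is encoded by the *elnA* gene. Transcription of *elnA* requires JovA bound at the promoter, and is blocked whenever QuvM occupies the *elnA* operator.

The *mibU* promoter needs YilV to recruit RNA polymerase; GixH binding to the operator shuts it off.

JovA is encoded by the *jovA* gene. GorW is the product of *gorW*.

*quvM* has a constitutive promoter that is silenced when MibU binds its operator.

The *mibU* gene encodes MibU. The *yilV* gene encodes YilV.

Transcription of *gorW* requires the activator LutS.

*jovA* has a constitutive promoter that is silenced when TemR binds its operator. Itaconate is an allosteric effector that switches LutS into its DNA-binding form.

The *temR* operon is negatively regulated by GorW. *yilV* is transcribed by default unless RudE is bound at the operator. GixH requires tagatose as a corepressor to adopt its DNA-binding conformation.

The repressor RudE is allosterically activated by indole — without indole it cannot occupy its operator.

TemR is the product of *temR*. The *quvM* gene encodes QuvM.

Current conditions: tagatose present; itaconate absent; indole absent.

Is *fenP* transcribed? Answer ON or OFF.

ON

Itaconate is absent, so LutS is inactive.
Required activator LutS is absent, so *gorW* is not transcribed.
So GorW is not produced.
With no repressor bound, *temR* is transcribed.
So TemR is produced and active.
With repressor TemR bound, *jovA* is not transcribed.
So JovA is not produced.
Indole is absent, so RudE is inactive.
With no repressor bound, *yilV* is transcribed.
So YilV is produced and active.
Tagatose is present, so GixH is active.
With repressor GixH bound, *mibU* is not transcribed.
So MibU is not produced.
With no repressor bound, *quvM* is transcribed.
So QuvM is produced and active.
With repressor QuvM bound, *elnA* is not transcribed.
So ElnA is not produced.
With no repressor bound, *fenP* is transcribed.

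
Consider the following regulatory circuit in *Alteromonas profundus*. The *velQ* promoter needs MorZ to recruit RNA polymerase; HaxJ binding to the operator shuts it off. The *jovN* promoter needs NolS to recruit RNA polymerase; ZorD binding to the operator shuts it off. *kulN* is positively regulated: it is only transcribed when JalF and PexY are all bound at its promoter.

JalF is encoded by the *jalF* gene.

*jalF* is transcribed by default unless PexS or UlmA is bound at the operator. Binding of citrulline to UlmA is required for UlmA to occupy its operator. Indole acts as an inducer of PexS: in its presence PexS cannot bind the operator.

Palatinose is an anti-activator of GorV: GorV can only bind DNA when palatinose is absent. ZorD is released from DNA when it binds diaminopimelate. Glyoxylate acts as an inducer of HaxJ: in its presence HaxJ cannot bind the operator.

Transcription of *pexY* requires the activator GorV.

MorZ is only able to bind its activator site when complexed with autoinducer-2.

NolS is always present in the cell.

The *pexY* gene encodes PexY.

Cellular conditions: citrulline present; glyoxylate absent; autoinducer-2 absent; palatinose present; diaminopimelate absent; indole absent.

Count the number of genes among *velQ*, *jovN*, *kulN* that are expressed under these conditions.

0

Autoinducer-2 is absent, so MorZ is inactive.
Glyoxylate is absent, so HaxJ is active.
With repressor HaxJ bound, *velQ* is not transcribed.
→ *velQ* is OFF.
NolS is produced constitutively and is active.
Diaminopimelate is absent, so ZorD is active.
With repressor ZorD bound, *jovN* is not transcribed.
→ *jovN* is OFF.
Indole is absent, so PexS is active.
Citrulline is present, so UlmA is active.
With repressor PexS bound, *jalF* is not transcribed.
So JalF is not produced.
Palatinose is present, so GorV is inactive.
Required activator GorV is absent, so *pexY* is not transcribed.
So PexY is not produced.
Required activator JalF is absent, so *kulN* is not transcribed.
→ *kulN* is OFF.
0 of the 3 genes are transcribed.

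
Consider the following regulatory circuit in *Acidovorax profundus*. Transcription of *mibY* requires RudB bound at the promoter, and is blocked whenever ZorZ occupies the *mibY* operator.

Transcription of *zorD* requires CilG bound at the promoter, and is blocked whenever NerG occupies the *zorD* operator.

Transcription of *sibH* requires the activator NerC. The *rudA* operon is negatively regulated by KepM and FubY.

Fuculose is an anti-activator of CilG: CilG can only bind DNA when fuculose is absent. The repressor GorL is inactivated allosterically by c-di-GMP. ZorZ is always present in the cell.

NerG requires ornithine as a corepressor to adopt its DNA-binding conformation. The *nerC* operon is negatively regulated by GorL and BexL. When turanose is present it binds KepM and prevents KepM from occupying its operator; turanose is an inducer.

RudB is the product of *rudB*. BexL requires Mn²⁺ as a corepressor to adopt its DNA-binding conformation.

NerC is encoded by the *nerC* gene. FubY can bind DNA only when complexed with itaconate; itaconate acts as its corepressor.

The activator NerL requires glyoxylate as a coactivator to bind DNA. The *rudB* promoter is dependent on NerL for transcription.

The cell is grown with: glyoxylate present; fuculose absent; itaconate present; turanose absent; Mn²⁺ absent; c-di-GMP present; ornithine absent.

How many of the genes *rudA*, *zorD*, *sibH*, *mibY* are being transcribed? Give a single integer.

2

Turanose is absent, so KepM is active.
Itaconate is present, so FubY is active.
With repressor KepM bound, *rudA* is not transcribed.
→ *rudA* is OFF.
Fuculose is absent, so CilG is active.
Ornithine is absent, so NerG is inactive.
No repressor is bound and CilG is active, so *zorD* is transcribed.
→ *zorD* is ON.
c-di-GMP is present, so GorL is inactive.
Mn²⁺ is absent, so BexL is inactive.
With no repressor bound, *nerC* is transcribed.
So NerC is produced and active.
No repressor is bound and NerC is active, so *sibH* is transcribed.
→ *sibH* is ON.
Glyoxylate is present, so NerL is active.
No repressor is bound and NerL is active, so *rudB* is transcribed.
So RudB is produced and active.
ZorZ is produced constitutively and is active.
With repressor ZorZ bound, *mibY* is not transcribed.
→ *mibY* is OFF.
2 of the 4 genes are transcribed.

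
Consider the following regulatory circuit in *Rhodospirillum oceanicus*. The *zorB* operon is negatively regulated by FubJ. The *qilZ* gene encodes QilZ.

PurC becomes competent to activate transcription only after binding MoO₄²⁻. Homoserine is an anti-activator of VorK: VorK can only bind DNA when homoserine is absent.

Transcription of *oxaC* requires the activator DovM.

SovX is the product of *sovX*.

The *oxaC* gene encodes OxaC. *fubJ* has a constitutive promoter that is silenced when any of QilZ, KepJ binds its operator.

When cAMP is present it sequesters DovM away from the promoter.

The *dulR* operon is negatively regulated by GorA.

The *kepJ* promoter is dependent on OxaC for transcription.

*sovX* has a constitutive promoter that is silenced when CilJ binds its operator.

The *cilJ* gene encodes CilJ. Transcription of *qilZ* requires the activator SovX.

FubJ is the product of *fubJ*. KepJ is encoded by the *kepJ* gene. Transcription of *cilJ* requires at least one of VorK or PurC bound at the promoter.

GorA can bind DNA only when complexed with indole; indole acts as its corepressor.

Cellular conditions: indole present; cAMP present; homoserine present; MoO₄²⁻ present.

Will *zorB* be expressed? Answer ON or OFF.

OFF

Homoserine is present, so VorK is inactive.
MoO₄²⁻ is present, so PurC is active.
Activator PurC is present, so *cilJ* is transcribed.
So CilJ is produced and active.
With repressor CilJ bound, *sovX* is not transcribed.
So SovX is not produced.
Required activator SovX is absent, so *qilZ* is not transcribed.
So QilZ is not produced.
cAMP is present, so DovM is inactive.
Required activator DovM is absent, so *oxaC* is not transcribed.
So OxaC is not produced.
Required activator OxaC is absent, so *kepJ* is not transcribed.
So KepJ is not produced.
With no repressor bound, *fubJ* is transcribed.
So FubJ is produced and active.
With repressor FubJ bound, *zorB* is not transcribed.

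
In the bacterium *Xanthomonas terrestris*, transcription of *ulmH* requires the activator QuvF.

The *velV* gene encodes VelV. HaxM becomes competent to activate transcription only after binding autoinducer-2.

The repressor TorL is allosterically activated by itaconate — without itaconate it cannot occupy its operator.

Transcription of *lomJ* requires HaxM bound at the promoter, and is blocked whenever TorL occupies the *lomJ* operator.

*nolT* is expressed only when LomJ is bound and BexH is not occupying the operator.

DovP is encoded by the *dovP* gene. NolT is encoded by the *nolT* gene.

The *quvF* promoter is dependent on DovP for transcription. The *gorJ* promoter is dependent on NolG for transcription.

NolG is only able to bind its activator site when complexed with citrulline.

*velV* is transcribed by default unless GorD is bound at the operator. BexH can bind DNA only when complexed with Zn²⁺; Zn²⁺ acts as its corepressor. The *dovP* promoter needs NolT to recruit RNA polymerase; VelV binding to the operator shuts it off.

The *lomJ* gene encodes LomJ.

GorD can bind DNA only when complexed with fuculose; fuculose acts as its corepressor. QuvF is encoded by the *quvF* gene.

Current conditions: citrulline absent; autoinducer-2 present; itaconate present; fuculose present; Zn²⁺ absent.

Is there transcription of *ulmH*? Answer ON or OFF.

Autoinducer-2 is present, so HaxM is active.
Itaconate is present, so TorL is active.
With repressor TorL bound, *lomJ* is not transcribed.
So LomJ is not produced.
Zn²⁺ is absent, so BexH is inactive.
Required activator LomJ is absent, so *nolT* is not transcribed.
So NolT is not produced.
Fuculose is present, so GorD is active.
With repressor GorD bound, *velV* is not transcribed.
So VelV is not produced.
Required activator NolT is absent, so *dovP* is not transcribed.
So DovP is not produced.
Required activator DovP is absent, so *quvF* is not transcribed.
So QuvF is not produced.
Required activator QuvF is absent, so *ulmH* is not transcribed.

OFF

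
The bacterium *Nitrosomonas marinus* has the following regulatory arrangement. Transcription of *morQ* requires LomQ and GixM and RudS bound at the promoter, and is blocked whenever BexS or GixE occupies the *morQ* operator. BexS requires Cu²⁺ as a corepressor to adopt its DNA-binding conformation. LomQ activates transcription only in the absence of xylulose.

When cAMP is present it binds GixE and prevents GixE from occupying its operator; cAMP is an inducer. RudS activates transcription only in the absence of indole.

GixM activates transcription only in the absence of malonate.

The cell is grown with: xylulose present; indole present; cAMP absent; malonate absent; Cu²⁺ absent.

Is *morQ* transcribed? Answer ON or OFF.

Cu²⁺ is absent, so BexS is inactive.
Xylulose is present, so LomQ is inactive.
Malonate is absent, so GixM is active.
Indole is present, so RudS is inactive.
cAMP is absent, so GixE is active.
With repressor GixE bound, *morQ* is not transcribed.

OFF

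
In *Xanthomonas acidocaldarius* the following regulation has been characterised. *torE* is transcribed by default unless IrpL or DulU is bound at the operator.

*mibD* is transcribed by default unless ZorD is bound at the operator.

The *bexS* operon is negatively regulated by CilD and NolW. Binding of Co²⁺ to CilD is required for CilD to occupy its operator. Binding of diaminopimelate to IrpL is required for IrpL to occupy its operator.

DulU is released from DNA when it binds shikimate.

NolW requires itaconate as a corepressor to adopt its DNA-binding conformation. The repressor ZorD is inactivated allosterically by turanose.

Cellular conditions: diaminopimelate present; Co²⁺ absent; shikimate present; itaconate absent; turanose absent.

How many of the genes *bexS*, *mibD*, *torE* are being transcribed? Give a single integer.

1

Co²⁺ is absent, so CilD is inactive.
Itaconate is absent, so NolW is inactive.
With no repressor bound, *bexS* is transcribed.
→ *bexS* is ON.
Turanose is absent, so ZorD is active.
With repressor ZorD bound, *mibD* is not transcribed.
→ *mibD* is OFF.
Diaminopimelate is present, so IrpL is active.
Shikimate is present, so DulU is inactive.
With repressor IrpL bound, *torE* is not transcribed.
→ *torE* is OFF.
1 of the 3 genes is transcribed.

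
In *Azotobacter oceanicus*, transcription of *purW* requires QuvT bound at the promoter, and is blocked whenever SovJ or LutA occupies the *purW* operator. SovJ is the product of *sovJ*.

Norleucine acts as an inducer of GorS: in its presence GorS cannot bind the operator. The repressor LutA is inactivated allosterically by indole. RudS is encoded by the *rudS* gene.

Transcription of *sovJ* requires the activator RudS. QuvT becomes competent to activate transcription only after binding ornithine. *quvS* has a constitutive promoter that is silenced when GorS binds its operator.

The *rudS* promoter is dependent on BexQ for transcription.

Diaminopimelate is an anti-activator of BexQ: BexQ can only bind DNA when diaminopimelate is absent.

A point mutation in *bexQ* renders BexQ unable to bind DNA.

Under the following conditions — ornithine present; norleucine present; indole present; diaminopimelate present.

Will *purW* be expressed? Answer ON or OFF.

ON

BexQ is non-functional in this strain, so it has no effect.
Required activator BexQ is absent, so *rudS* is not transcribed.
So RudS is not produced.
Required activator RudS is absent, so *sovJ* is not transcribed.
So SovJ is not produced.
Indole is present, so LutA is inactive.
Ornithine is present, so QuvT is active.
No repressor is bound and QuvT is active, so *purW* is transcribed.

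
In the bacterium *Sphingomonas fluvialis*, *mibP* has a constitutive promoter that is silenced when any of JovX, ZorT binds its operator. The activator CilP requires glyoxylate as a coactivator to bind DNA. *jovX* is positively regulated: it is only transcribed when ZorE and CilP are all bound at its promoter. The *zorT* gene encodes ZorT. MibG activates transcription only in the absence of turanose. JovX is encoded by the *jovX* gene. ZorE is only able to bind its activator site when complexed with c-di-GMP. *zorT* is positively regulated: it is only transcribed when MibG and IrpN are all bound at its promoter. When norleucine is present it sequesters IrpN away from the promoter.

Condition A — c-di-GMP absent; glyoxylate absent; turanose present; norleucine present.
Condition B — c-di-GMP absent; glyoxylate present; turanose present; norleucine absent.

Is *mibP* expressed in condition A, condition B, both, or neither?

both

Condition A:
c-di-GMP is absent, so ZorE is inactive.
Glyoxylate is absent, so CilP is inactive.
Required activator ZorE is absent, so *jovX* is not transcribed.
So JovX is not produced.
Turanose is present, so MibG is inactive.
Norleucine is present, so IrpN is inactive.
Required activator MibG is absent, so *zorT* is not transcribed.
So ZorT is not produced.
With no repressor bound, *mibP* is transcribed.
→ *mibP* is ON in A.
Condition B:
c-di-GMP is absent, so ZorE is inactive.
Glyoxylate is present, so CilP is active.
Required activator ZorE is absent, so *jovX* is not transcribed.
So JovX is not produced.
Turanose is present, so MibG is inactive.
Norleucine is absent, so IrpN is active.
Required activator MibG is absent, so *zorT* is not transcribed.
So ZorT is not produced.
With no repressor bound, *mibP* is transcribed.
→ *mibP* is ON in B.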